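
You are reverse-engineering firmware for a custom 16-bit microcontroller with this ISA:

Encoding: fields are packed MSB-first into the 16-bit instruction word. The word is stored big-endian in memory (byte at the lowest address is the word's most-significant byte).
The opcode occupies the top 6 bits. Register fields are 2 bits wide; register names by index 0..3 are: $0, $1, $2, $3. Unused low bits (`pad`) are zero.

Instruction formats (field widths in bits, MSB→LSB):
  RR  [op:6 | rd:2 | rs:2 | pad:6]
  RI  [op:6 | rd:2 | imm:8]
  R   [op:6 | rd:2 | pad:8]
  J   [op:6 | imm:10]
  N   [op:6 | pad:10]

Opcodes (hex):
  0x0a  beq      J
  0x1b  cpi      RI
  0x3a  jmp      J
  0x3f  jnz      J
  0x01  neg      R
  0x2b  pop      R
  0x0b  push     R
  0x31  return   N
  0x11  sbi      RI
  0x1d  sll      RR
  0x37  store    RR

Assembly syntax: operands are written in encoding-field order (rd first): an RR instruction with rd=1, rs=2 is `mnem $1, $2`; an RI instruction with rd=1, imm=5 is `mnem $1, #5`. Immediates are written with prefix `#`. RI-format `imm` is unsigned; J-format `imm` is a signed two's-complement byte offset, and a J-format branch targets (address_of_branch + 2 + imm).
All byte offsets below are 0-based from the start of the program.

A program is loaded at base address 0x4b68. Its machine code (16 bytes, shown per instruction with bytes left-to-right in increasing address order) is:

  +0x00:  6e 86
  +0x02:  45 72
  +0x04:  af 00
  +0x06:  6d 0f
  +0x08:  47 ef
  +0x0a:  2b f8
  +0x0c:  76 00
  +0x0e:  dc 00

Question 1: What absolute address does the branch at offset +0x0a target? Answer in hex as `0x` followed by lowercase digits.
off 0x0a: read 2b f8 as big → 0x2bf8
  op=0x2bf8>>10=0xa ⇒ beq (J)
  [9:0] imm=1016 (s10→-8) = #-8
  target = base 0x4b68 + off 0x0a + 2 + imm -8 = 0x4b6c

0x4b6c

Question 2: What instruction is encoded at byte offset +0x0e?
store $0, $0

off 0x0e: read dc 00 as big → 0xdc00
  op=0xdc00>>10=0x37 ⇒ store (RR)
  rd: (w>>8)&0x3=0x0 → $0
  rs: (w>>6)&0x3=0x0 → $0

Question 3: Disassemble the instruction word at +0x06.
cpi $1, #15

+0x06: 6d 0f ⇒ word 0x6d0f (big)
  op=0x6d0f>>10=0x1b ⇒ cpi (RI)
  [9:8] rd=1 = $1
  [7:0] imm=15 = #15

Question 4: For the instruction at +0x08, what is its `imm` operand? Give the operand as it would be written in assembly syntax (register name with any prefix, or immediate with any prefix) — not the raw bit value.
#239

@+08  big-endian(47 ef) = 0x47ef
  opcode bits[15:10]=0x11: sbi/RI
  rd@[9:8]=0x3 ⇒ $3
  imm@[7:0]=0xef ⇒ #239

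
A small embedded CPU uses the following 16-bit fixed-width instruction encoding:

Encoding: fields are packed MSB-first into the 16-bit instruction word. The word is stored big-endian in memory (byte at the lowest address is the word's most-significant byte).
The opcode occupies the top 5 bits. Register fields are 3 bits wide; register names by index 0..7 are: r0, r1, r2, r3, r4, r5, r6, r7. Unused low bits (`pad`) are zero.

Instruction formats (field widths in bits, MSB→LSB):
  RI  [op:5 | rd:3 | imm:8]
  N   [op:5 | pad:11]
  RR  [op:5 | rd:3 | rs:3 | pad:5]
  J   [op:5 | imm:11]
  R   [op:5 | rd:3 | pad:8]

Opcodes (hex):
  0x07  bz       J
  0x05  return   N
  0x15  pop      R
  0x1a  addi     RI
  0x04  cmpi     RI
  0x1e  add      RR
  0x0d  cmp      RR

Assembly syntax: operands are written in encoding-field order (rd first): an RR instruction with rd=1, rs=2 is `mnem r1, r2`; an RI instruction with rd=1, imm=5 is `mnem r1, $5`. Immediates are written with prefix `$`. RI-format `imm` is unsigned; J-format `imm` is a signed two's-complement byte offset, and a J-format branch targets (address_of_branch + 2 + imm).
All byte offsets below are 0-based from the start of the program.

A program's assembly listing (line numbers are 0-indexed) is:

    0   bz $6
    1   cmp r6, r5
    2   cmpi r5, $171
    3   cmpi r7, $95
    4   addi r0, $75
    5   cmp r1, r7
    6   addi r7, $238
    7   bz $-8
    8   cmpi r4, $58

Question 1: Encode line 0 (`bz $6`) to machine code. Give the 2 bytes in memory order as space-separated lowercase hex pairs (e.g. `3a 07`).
38 06

line 0 (bz): pack op=0x7:5|imm=6:11 = 0x3806; big→ 38 06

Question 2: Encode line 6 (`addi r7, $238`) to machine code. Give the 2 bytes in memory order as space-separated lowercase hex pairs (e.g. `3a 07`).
d7 ee

6. addi fields op=0x1a:5|rd=7:3|imm=238:8 → word d7eeh → d7 ee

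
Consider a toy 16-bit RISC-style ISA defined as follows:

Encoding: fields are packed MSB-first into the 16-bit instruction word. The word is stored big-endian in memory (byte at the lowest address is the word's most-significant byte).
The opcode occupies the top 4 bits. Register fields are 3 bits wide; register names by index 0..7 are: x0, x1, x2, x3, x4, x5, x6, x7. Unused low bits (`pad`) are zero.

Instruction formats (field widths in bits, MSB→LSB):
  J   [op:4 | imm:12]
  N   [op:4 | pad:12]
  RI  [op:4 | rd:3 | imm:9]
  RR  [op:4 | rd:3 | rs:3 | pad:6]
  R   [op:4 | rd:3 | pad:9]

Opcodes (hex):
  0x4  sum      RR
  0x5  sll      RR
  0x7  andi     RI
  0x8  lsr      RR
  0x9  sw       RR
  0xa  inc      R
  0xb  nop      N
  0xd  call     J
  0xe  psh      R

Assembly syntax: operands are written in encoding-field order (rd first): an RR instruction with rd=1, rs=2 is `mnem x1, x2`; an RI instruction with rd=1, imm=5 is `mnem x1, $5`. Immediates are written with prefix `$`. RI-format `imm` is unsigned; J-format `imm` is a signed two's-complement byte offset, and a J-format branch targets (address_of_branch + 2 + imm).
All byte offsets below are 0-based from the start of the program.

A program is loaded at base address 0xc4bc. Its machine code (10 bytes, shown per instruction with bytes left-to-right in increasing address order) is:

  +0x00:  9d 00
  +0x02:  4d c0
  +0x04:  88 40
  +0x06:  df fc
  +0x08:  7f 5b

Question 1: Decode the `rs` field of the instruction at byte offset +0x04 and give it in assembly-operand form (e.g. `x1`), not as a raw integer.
x1

+0x04: 88 40 ⇒ word 0x8840 (big)
  top 4b → 0x8 → lsr [RR]
  [11:9] rd=4 = x4
  [8:6] rs=1 = x1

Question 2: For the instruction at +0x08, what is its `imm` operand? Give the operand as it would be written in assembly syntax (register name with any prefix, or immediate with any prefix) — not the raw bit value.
off 0x08: read 7f 5b as big → 0x7f5b
  opcode bits[15:12]=0x7: andi/RI
  [11:9] rd=7 = x7
  [8:0] imm=347 = $347

$347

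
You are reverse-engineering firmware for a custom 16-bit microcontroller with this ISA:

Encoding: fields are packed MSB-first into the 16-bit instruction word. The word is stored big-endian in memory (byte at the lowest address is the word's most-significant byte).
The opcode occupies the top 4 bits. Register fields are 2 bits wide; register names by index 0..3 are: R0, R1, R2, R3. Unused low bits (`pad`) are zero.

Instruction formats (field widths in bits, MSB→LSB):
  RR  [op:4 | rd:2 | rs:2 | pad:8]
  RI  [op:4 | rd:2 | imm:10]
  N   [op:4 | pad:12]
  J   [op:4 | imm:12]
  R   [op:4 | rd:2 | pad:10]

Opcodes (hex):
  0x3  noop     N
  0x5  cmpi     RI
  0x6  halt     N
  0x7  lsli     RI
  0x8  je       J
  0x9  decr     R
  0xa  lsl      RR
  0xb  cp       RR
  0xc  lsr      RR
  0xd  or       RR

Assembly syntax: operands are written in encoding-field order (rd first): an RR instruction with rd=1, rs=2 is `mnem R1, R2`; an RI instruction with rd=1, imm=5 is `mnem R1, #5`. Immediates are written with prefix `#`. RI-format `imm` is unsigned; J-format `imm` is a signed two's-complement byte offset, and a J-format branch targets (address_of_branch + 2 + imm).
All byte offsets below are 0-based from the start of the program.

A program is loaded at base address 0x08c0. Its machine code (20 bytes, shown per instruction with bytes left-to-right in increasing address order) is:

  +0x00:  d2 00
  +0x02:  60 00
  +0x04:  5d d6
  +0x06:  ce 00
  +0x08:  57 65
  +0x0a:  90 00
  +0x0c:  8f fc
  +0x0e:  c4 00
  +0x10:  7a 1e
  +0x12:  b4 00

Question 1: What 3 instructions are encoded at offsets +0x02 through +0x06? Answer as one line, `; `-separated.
+0x02: 60 00 ⇒ word 0x6000 (big)
  op=0x6000>>12=0x6 ⇒ halt (N)
+0x04: 5d d6 ⇒ word 0x5dd6 (big)
  op=0x5dd6>>12=0x5 ⇒ cmpi (RI)
  rd@[11:10]=0x3 ⇒ R3
  imm@[9:0]=0x1d6 ⇒ #470
+0x06: ce 00 ⇒ word 0xce00 (big)
  op=0xce00>>12=0xc ⇒ lsr (RR)
  rd@[11:10]=0x3 ⇒ R3
  rs@[9:8]=0x2 ⇒ R2

halt; cmpi R3, #470; lsr R3, R2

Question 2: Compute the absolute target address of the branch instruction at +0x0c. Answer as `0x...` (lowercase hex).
0x08ca

+0x0c: 8f fc ⇒ word 0x8ffc (big)
  top 4b → 0x8 → je [J]
  imm@[11:0]=0xffc (s12→-4) ⇒ #-4
  target = base 0x08c0 + off 0x0c + 2 + imm -4 = 0x08ca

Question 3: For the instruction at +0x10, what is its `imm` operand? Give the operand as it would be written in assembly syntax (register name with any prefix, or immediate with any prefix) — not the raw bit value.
@+10  big-endian(7a 1e) = 0x7a1e
  top 4b → 0x7 → lsli [RI]
  rd: (w>>10)&0x3=0x2 → R2
  imm: (w>>0)&0x3ff=0x21e → #542

#542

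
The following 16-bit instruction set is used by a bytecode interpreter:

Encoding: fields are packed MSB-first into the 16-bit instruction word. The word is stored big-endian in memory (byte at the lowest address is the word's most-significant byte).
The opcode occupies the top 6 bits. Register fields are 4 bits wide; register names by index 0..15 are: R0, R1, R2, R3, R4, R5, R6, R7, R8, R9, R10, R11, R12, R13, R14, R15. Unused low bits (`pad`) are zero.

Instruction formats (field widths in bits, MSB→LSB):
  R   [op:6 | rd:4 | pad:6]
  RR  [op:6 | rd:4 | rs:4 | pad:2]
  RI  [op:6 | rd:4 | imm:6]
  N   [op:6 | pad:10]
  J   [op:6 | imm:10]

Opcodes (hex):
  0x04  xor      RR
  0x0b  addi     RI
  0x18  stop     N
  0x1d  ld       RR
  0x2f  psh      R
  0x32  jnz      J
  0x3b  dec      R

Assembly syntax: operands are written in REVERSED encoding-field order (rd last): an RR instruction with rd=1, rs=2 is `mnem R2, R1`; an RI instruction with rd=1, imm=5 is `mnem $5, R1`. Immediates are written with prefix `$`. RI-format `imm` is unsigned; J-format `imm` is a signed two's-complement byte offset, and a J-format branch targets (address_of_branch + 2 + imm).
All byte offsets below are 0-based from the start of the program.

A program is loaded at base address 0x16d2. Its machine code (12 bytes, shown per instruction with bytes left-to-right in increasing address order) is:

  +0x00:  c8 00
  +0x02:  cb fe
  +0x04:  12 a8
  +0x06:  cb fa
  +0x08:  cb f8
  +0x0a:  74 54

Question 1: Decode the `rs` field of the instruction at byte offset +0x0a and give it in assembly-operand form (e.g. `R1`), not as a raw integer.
R5

off 0x0a: read 74 54 as big → 0x7454
  top 6b → 0x1d → ld [RR]
  rd@[9:6]=0x1 ⇒ R1
  rs@[5:2]=0x5 ⇒ R5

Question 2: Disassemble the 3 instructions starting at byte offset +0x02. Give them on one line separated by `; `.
jnz $-2; xor R10, R10; jnz $-6

@+02  big-endian(cb fe) = 0xcbfe
  opcode bits[15:10]=0x32: jnz/J
  imm: (w>>0)&0x3ff=0x3fe (s10→-2) → $-2
@+04  big-endian(12 a8) = 0x12a8
  opcode bits[15:10]=0x4: xor/RR
  rd: (w>>6)&0xf=0xa → R10
  rs: (w>>2)&0xf=0xa → R10
@+06  big-endian(cb fa) = 0xcbfa
  opcode bits[15:10]=0x32: jnz/J
  imm: (w>>0)&0x3ff=0x3fa (s10→-6) → $-6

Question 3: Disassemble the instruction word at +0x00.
[00] c8 00 → 0xc800
  top 6b → 0x32 → jnz [J]
  imm@[9:0]=0x0 ⇒ $0

jnz $0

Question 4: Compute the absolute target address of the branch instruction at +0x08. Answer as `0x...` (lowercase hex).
0x16d4

[08] cb f8 → 0xcbf8
  op=0xcbf8>>10=0x32 ⇒ jnz (J)
  imm@[9:0]=0x3f8 (s10→-8) ⇒ $-8
  target = base 0x16d2 + off 0x08 + 2 + imm -8 = 0x16d4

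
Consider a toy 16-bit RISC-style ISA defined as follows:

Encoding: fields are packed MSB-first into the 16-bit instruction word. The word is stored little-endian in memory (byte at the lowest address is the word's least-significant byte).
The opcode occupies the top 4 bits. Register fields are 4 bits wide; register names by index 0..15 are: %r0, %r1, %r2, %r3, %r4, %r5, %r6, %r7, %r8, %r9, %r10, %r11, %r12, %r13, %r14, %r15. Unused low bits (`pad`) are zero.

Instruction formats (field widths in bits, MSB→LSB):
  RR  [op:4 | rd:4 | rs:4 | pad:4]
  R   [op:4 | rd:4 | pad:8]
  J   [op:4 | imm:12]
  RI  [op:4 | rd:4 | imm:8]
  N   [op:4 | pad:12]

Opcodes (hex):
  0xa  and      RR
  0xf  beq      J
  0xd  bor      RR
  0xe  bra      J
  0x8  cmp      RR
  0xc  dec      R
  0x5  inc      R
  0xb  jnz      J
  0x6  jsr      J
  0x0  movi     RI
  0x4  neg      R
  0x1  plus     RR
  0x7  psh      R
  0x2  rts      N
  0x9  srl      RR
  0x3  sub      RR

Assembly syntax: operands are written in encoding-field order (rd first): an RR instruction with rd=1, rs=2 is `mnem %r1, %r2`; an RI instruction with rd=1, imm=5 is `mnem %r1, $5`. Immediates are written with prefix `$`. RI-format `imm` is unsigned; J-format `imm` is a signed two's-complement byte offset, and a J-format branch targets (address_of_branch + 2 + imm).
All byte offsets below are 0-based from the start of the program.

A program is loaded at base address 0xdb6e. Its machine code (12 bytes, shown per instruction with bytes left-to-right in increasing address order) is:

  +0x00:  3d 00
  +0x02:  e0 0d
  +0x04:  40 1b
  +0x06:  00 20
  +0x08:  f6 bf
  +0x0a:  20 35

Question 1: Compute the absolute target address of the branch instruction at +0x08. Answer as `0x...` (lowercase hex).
[08] f6 bf → 0xbff6
  op=0xbff6>>12=0xb ⇒ jnz (J)
  imm@[11:0]=0xff6 (s12→-10) ⇒ $-10
  target = base 0xdb6e + off 0x08 + 2 + imm -10 = 0xdb6e

0xdb6e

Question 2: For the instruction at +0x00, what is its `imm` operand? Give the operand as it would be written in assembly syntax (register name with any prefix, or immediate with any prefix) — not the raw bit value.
$61

+0x00: 3d 00 ⇒ word 0x003d (little)
  op=0x003d>>12=0x0 ⇒ movi (RI)
  rd@[11:8]=0x0 ⇒ %r0
  imm@[7:0]=0x3d ⇒ $61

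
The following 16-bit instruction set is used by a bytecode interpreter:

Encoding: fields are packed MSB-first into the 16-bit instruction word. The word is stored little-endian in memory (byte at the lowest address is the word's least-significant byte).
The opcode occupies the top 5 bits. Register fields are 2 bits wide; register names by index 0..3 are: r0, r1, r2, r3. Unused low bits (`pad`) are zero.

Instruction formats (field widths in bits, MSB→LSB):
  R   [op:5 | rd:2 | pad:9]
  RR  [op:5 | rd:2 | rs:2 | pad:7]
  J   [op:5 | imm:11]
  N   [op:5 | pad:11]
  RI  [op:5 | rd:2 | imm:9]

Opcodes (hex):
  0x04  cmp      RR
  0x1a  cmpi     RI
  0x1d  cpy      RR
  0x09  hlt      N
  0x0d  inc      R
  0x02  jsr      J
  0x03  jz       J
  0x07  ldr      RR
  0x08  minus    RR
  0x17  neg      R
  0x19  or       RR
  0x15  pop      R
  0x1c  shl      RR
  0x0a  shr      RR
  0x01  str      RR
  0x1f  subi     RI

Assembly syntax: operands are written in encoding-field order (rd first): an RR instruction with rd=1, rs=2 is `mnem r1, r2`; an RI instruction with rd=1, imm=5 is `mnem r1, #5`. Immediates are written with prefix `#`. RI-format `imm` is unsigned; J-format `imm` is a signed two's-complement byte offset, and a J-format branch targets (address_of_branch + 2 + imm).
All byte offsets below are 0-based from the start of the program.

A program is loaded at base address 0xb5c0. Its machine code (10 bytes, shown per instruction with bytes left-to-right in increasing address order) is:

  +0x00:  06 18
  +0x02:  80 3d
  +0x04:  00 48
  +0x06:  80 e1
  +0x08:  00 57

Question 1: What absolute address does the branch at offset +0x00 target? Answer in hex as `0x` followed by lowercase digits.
+0x00: 06 18 ⇒ word 0x1806 (little)
  top 5b → 0x3 → jz [J]
  imm@[10:0]=0x6 ⇒ #6
  target = base 0xb5c0 + off 0x00 + 2 + imm 6 = 0xb5c8

0xb5c8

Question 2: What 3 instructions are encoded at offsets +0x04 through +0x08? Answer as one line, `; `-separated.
hlt; shl r0, r3; shr r3, r2

+0x04: 00 48 ⇒ word 0x4800 (little)
  opcode bits[15:11]=0x9: hlt/N
+0x06: 80 e1 ⇒ word 0xe180 (little)
  opcode bits[15:11]=0x1c: shl/RR
  [10:9] rd=0 = r0
  [8:7] rs=3 = r3
+0x08: 00 57 ⇒ word 0x5700 (little)
  opcode bits[15:11]=0xa: shr/RR
  [10:9] rd=3 = r3
  [8:7] rs=2 = r2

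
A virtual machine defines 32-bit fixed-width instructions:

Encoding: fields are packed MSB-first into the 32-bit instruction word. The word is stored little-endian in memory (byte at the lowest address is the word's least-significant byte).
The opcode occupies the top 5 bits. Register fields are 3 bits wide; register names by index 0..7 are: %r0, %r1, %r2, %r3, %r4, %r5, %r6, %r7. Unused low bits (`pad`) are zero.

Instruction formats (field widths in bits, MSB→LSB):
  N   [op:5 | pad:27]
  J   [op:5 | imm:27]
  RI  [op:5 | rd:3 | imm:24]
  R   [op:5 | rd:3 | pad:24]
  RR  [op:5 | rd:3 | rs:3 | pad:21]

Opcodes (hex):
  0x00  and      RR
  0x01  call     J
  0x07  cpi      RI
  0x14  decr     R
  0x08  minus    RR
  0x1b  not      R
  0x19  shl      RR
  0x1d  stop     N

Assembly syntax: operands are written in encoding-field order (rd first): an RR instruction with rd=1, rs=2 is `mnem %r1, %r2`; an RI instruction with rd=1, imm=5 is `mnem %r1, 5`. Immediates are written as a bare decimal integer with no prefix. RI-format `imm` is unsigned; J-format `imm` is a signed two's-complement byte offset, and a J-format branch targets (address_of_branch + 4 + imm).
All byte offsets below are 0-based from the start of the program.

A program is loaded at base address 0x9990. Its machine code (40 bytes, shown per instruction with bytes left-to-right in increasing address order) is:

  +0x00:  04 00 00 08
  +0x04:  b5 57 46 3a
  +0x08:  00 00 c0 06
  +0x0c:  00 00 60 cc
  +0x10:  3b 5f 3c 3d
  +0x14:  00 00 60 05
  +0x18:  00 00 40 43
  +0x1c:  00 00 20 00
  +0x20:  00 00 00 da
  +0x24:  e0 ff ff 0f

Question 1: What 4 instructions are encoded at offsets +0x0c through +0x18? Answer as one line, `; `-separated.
shl %r4, %r3; cpi %r5, 3956539; and %r5, %r3; minus %r3, %r2

[0c] 00 00 60 cc → 0xcc600000
  op=0xcc600000>>27=0x19 ⇒ shl (RR)
  [26:24] rd=4 = %r4
  [23:21] rs=3 = %r3
[10] 3b 5f 3c 3d → 0x3d3c5f3b
  op=0x3d3c5f3b>>27=0x7 ⇒ cpi (RI)
  [26:24] rd=5 = %r5
  [23:0] imm=3956539 = 3956539
[14] 00 00 60 05 → 0x05600000
  op=0x05600000>>27=0x0 ⇒ and (RR)
  [26:24] rd=5 = %r5
  [23:21] rs=3 = %r3
[18] 00 00 40 43 → 0x43400000
  op=0x43400000>>27=0x8 ⇒ minus (RR)
  [26:24] rd=3 = %r3
  [23:21] rs=2 = %r2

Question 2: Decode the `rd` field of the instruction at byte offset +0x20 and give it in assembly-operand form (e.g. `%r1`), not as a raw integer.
[20] 00 00 00 da → 0xda000000
  top 5b → 0x1b → not [R]
  rd: (w>>24)&0x7=0x2 → %r2

%r2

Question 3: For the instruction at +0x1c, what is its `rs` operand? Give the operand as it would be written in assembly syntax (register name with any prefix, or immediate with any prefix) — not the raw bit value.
off 0x1c: read 00 00 20 00 as little → 0x00200000
  op=0x00200000>>27=0x0 ⇒ and (RR)
  rd@[26:24]=0x0 ⇒ %r0
  rs@[23:21]=0x1 ⇒ %r1

%r1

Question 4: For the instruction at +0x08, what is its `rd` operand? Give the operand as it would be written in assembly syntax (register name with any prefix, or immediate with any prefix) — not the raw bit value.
%r6

+0x08: 00 00 c0 06 ⇒ word 0x06c00000 (little)
  opcode bits[31:27]=0x0: and/RR
  rd@[26:24]=0x6 ⇒ %r6
  rs@[23:21]=0x6 ⇒ %r6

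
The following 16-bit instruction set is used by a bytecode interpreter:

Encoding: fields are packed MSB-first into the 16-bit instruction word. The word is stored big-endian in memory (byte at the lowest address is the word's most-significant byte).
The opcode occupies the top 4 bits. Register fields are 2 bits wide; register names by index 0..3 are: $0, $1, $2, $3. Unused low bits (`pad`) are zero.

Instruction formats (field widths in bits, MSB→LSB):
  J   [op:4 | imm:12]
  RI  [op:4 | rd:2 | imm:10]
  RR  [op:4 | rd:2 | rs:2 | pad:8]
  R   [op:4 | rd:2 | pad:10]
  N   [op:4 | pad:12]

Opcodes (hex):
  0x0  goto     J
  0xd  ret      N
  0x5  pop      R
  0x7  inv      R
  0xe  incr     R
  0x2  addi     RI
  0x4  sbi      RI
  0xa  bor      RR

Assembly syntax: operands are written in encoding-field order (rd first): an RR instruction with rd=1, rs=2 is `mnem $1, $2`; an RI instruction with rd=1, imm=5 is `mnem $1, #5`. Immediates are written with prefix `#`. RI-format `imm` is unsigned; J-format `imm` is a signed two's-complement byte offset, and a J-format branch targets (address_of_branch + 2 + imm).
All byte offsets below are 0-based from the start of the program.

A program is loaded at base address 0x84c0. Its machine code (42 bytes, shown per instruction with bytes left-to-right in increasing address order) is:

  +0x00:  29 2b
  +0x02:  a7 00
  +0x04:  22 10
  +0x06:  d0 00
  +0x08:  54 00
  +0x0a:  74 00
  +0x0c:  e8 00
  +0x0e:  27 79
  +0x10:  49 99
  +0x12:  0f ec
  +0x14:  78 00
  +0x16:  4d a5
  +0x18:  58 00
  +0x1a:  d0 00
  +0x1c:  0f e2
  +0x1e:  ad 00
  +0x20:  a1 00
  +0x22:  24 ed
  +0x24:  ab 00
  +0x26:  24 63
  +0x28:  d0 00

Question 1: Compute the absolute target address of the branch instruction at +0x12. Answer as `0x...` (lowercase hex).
@+12  big-endian(0f ec) = 0x0fec
  op=0x0fec>>12=0x0 ⇒ goto (J)
  imm: (w>>0)&0xfff=0xfec (s12→-20) → #-20
  target = base 0x84c0 + off 0x12 + 2 + imm -20 = 0x84c0

0x84c0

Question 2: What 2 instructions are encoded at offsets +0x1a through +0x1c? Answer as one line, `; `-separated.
ret; goto #-30

off 0x1a: read d0 00 as big → 0xd000
  top 4b → 0xd → ret [N]
off 0x1c: read 0f e2 as big → 0x0fe2
  top 4b → 0x0 → goto [J]
  imm: (w>>0)&0xfff=0xfe2 (s12→-30) → #-30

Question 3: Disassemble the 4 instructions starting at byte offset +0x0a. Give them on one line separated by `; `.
[0a] 74 00 → 0x7400
  opcode bits[15:12]=0x7: inv/R
  rd@[11:10]=0x1 ⇒ $1
[0c] e8 00 → 0xe800
  opcode bits[15:12]=0xe: incr/R
  rd@[11:10]=0x2 ⇒ $2
[0e] 27 79 → 0x2779
  opcode bits[15:12]=0x2: addi/RI
  rd@[11:10]=0x1 ⇒ $1
  imm@[9:0]=0x379 ⇒ #889
[10] 49 99 → 0x4999
  opcode bits[15:12]=0x4: sbi/RI
  rd@[11:10]=0x2 ⇒ $2
  imm@[9:0]=0x199 ⇒ #409

inv $1; incr $2; addi $1, #889; sbi $2, #409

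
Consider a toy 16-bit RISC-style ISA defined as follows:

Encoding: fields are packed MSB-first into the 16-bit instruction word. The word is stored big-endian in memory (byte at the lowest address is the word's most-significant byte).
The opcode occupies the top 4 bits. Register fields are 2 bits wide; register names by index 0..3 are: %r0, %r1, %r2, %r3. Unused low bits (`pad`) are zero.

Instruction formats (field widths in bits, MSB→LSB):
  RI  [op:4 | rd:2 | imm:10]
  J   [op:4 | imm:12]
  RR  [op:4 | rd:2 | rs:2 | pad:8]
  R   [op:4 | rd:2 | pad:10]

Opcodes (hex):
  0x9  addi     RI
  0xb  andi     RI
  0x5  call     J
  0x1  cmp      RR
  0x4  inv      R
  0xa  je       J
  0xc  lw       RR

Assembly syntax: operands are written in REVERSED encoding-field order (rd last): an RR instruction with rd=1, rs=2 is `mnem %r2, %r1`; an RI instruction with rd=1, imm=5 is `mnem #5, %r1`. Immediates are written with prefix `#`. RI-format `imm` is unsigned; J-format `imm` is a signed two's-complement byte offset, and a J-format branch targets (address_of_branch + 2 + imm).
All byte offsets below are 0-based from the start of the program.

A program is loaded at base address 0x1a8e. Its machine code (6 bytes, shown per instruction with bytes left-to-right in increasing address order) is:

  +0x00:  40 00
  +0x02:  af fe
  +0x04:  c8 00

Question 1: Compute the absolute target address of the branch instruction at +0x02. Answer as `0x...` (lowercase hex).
0x1a90

@+02  big-endian(af fe) = 0xaffe
  op=0xaffe>>12=0xa ⇒ je (J)
  imm@[11:0]=0xffe (s12→-2) ⇒ #-2
  target = base 0x1a8e + off 0x02 + 2 + imm -2 = 0x1a90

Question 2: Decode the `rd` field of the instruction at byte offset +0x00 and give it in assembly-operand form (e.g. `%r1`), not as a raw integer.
%r0

[00] 40 00 → 0x4000
  opcode bits[15:12]=0x4: inv/R
  rd@[11:10]=0x0 ⇒ %r0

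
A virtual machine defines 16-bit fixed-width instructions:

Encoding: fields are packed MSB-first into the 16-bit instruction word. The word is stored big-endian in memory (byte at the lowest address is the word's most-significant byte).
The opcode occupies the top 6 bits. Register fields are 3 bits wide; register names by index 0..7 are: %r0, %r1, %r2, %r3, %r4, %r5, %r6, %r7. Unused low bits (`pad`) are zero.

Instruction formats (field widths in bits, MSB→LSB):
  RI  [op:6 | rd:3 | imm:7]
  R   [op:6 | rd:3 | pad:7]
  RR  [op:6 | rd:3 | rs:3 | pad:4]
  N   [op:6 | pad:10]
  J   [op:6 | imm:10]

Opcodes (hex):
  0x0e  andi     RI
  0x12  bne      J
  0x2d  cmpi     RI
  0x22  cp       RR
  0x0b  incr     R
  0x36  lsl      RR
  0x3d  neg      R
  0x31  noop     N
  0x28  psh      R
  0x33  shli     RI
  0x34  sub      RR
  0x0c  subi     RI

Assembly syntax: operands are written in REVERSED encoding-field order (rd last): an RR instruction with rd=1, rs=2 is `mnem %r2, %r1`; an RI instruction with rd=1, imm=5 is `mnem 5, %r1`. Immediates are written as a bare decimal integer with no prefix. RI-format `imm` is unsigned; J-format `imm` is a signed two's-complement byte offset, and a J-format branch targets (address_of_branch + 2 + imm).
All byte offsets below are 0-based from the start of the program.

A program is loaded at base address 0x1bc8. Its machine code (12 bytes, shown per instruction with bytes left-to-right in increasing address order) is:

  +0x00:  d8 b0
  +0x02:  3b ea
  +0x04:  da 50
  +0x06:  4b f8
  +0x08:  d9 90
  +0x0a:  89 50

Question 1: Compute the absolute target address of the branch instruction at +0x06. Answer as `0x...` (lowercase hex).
0x1bc8

+0x06: 4b f8 ⇒ word 0x4bf8 (big)
  op=0x4bf8>>10=0x12 ⇒ bne (J)
  imm@[9:0]=0x3f8 (s10→-8) ⇒ -8
  target = base 0x1bc8 + off 0x06 + 2 + imm -8 = 0x1bc8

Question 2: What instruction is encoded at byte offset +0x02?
@+02  big-endian(3b ea) = 0x3bea
  op=0x3bea>>10=0xe ⇒ andi (RI)
  [9:7] rd=7 = %r7
  [6:0] imm=106 = 106

andi 106, %r7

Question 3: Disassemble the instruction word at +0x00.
@+00  big-endian(d8 b0) = 0xd8b0
  top 6b → 0x36 → lsl [RR]
  rd: (w>>7)&0x7=0x1 → %r1
  rs: (w>>4)&0x7=0x3 → %r3

lsl %r3, %r1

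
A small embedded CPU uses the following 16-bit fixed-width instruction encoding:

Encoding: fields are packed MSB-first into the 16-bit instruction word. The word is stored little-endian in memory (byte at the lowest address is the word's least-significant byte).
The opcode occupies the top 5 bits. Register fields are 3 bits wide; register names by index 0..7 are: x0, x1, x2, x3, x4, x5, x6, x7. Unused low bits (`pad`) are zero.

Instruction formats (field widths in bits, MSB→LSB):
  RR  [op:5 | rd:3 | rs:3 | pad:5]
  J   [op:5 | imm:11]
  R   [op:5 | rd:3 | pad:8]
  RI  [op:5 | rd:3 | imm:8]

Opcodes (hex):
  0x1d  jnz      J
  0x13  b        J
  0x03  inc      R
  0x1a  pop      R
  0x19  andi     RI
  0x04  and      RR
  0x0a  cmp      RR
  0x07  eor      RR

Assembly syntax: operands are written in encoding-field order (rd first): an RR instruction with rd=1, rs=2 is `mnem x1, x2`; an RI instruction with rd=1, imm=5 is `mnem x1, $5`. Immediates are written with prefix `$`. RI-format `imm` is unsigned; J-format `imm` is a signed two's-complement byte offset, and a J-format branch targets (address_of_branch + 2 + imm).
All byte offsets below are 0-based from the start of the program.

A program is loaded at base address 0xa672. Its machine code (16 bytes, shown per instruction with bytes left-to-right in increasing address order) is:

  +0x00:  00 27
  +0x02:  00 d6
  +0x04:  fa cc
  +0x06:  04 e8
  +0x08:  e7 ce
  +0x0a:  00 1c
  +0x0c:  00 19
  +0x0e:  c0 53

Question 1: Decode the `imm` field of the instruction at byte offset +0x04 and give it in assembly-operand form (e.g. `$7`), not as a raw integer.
$250

+0x04: fa cc ⇒ word 0xccfa (little)
  op=0xccfa>>11=0x19 ⇒ andi (RI)
  [10:8] rd=4 = x4
  [7:0] imm=250 = $250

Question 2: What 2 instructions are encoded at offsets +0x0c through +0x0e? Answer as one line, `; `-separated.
[0c] 00 19 → 0x1900
  op=0x1900>>11=0x3 ⇒ inc (R)
  rd: (w>>8)&0x7=0x1 → x1
[0e] c0 53 → 0x53c0
  op=0x53c0>>11=0xa ⇒ cmp (RR)
  rd: (w>>8)&0x7=0x3 → x3
  rs: (w>>5)&0x7=0x6 → x6

inc x1; cmp x3, x6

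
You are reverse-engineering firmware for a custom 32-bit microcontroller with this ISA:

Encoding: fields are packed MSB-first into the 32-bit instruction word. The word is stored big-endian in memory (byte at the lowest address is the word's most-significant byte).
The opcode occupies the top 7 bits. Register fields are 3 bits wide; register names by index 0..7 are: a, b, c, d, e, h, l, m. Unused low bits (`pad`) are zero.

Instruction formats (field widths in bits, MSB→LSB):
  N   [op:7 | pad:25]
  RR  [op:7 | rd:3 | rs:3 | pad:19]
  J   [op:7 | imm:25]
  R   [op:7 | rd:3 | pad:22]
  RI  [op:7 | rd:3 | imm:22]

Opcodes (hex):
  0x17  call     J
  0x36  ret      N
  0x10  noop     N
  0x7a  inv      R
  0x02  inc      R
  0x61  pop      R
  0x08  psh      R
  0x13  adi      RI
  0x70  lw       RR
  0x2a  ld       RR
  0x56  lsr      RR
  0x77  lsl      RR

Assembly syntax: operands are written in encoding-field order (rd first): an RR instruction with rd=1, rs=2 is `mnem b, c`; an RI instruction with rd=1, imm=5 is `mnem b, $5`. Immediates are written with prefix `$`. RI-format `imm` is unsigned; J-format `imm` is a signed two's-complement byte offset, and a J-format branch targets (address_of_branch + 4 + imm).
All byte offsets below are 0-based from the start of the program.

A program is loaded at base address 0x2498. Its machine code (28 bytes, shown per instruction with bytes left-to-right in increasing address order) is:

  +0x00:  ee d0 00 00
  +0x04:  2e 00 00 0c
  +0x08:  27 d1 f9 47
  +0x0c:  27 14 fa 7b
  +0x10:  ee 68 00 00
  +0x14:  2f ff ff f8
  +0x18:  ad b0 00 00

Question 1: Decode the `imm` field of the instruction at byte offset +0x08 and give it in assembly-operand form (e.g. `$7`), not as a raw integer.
[08] 27 d1 f9 47 → 0x27d1f947
  op=0x27d1f947>>25=0x13 ⇒ adi (RI)
  rd: (w>>22)&0x7=0x7 → m
  imm: (w>>0)&0x3fffff=0x11f947 → $1177927

$1177927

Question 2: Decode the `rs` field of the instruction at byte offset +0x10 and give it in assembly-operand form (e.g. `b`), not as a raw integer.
[10] ee 68 00 00 → 0xee680000
  op=0xee680000>>25=0x77 ⇒ lsl (RR)
  rd@[24:22]=0x1 ⇒ b
  rs@[21:19]=0x5 ⇒ h

h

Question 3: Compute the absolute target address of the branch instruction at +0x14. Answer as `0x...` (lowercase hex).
0x24a8

+0x14: 2f ff ff f8 ⇒ word 0x2ffffff8 (big)
  op=0x2ffffff8>>25=0x17 ⇒ call (J)
  imm: (w>>0)&0x1ffffff=0x1fffff8 (s25→-8) → $-8
  target = base 0x2498 + off 0x14 + 4 + imm -8 = 0x24a8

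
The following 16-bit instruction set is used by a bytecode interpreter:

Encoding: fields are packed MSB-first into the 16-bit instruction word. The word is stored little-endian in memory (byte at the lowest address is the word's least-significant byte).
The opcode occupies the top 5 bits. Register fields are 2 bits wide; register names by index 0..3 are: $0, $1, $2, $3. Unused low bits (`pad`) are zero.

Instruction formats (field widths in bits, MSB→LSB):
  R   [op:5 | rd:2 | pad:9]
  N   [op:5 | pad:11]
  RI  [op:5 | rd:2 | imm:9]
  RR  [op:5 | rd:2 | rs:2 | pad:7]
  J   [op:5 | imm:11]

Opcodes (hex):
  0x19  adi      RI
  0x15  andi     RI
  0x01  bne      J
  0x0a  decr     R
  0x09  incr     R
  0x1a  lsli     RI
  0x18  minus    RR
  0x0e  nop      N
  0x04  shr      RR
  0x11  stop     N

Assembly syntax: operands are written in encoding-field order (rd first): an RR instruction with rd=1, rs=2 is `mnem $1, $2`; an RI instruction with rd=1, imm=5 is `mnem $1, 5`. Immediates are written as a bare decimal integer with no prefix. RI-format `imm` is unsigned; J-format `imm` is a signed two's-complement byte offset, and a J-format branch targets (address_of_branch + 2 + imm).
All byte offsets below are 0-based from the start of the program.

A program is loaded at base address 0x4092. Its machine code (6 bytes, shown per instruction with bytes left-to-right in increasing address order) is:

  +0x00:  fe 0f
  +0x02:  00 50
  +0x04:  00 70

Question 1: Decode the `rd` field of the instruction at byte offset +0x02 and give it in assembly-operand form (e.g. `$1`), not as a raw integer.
[02] 00 50 → 0x5000
  op=0x5000>>11=0xa ⇒ decr (R)
  rd@[10:9]=0x0 ⇒ $0

$0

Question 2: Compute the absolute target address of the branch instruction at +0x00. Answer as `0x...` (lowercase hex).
@+00  little-endian(fe 0f) = 0x0ffe
  op=0x0ffe>>11=0x1 ⇒ bne (J)
  imm: (w>>0)&0x7ff=0x7fe (s11→-2) → -2
  target = base 0x4092 + off 0x00 + 2 + imm -2 = 0x4092

0x4092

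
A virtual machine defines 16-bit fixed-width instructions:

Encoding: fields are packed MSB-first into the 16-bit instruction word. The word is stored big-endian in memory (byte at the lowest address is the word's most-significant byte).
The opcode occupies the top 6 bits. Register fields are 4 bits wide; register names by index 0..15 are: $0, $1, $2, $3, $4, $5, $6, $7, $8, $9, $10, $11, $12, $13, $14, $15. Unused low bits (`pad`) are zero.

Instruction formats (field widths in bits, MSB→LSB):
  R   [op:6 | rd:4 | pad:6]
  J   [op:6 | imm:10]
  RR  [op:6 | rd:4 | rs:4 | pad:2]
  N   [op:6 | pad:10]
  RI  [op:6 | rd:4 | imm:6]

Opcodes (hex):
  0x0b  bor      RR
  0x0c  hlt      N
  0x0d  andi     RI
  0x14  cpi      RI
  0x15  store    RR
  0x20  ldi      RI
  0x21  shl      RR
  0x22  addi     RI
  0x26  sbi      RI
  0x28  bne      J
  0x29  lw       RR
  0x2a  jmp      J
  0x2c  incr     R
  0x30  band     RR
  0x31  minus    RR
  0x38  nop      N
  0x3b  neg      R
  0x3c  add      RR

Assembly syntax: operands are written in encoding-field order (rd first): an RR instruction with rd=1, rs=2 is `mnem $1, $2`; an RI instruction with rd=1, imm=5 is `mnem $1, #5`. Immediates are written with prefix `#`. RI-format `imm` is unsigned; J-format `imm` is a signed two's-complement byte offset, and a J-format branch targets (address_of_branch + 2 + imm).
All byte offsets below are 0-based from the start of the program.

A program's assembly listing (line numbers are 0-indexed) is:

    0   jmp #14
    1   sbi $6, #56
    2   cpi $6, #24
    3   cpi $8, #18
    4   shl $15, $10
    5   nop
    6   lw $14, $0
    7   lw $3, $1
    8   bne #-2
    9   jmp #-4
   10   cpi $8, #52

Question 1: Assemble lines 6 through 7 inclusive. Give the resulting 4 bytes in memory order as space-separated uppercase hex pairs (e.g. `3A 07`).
L6: lw op=0x29:6|rd=14:4|rs=0:4|pad=0:2 ⇒ 0xa780 ⇒ big a7 80
L7: lw op=0x29:6|rd=3:4|rs=1:4|pad=0:2 ⇒ 0xa4c4 ⇒ big a4 c4

A7 80 A4 C4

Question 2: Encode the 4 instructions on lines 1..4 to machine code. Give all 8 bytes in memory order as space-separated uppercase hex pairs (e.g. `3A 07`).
99 B8 51 98 52 12 87 E8

L1: sbi op=0x26:6|rd=6:4|imm=56:6 ⇒ 0x99b8 ⇒ big 99 b8
L2: cpi op=0x14:6|rd=6:4|imm=24:6 ⇒ 0x5198 ⇒ big 51 98
L3: cpi op=0x14:6|rd=8:4|imm=18:6 ⇒ 0x5212 ⇒ big 52 12
L4: shl op=0x21:6|rd=15:4|rs=10:4|pad=0:2 ⇒ 0x87e8 ⇒ big 87 e8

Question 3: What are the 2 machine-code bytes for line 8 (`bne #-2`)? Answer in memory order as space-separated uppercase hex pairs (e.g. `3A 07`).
8. bne fields op=0x28:6|imm=-2:10 → word a3feh → a3 fe

A3 FE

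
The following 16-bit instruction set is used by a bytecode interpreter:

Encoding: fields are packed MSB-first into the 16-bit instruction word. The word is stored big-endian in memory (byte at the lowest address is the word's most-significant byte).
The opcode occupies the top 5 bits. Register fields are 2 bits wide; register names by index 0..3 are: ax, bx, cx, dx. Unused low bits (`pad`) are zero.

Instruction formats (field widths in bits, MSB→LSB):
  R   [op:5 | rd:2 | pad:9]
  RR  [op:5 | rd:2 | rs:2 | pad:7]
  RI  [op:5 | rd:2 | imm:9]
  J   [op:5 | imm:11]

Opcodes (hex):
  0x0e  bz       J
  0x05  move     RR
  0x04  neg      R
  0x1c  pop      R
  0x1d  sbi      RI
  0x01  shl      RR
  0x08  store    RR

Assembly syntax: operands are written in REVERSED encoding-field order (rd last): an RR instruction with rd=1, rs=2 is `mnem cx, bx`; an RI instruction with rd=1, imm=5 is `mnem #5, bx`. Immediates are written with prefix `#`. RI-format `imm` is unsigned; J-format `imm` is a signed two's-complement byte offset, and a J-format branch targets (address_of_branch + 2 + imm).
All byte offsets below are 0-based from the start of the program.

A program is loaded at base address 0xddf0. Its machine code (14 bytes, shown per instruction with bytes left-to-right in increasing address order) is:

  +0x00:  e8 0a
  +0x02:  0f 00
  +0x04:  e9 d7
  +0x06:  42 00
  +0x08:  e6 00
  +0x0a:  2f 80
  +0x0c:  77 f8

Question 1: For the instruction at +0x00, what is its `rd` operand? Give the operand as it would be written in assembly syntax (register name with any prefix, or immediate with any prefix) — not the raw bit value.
@+00  big-endian(e8 0a) = 0xe80a
  top 5b → 0x1d → sbi [RI]
  rd@[10:9]=0x0 ⇒ ax
  imm@[8:0]=0xa ⇒ #10

ax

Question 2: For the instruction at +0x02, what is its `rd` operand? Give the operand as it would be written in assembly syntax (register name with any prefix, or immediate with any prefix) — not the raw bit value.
dx

off 0x02: read 0f 00 as big → 0x0f00
  op=0x0f00>>11=0x1 ⇒ shl (RR)
  rd: (w>>9)&0x3=0x3 → dx
  rs: (w>>7)&0x3=0x2 → cx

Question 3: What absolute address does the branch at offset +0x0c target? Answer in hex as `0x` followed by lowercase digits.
@+0c  big-endian(77 f8) = 0x77f8
  op=0x77f8>>11=0xe ⇒ bz (J)
  imm: (w>>0)&0x7ff=0x7f8 (s11→-8) → #-8
  target = base 0xddf0 + off 0x0c + 2 + imm -8 = 0xddf6

0xddf6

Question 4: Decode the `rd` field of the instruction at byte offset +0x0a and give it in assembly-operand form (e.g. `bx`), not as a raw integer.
+0x0a: 2f 80 ⇒ word 0x2f80 (big)
  top 5b → 0x5 → move [RR]
  rd: (w>>9)&0x3=0x3 → dx
  rs: (w>>7)&0x3=0x3 → dx

dx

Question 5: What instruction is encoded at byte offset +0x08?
pop dx

@+08  big-endian(e6 00) = 0xe600
  op=0xe600>>11=0x1c ⇒ pop (R)
  rd: (w>>9)&0x3=0x3 → dx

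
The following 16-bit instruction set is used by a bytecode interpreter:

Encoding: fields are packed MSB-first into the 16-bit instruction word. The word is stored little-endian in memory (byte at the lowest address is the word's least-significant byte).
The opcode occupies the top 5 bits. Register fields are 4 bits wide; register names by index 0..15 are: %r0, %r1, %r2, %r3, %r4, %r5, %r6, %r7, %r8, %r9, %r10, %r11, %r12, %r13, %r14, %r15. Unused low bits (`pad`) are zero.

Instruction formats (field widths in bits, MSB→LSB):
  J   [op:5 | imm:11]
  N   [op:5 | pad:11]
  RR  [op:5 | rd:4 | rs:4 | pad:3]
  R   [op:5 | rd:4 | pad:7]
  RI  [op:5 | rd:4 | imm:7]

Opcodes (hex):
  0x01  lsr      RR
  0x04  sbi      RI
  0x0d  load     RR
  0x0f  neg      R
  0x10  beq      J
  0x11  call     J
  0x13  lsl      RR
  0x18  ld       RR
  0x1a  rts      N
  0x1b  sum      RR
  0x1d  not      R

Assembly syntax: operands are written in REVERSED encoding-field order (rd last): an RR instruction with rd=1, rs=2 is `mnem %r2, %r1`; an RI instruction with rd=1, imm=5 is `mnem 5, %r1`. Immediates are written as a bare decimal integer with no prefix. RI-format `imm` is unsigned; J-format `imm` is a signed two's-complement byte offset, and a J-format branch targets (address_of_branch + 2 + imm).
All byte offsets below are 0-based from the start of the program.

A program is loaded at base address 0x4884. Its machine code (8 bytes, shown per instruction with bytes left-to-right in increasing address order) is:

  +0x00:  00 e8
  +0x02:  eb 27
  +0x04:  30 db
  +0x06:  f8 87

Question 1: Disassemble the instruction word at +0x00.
not %r0

+0x00: 00 e8 ⇒ word 0xe800 (little)
  top 5b → 0x1d → not [R]
  rd: (w>>7)&0xf=0x0 → %r0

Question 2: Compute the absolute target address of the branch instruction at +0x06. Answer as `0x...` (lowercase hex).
0x4884

off 0x06: read f8 87 as little → 0x87f8
  top 5b → 0x10 → beq [J]
  imm@[10:0]=0x7f8 (s11→-8) ⇒ -8
  target = base 0x4884 + off 0x06 + 2 + imm -8 = 0x4884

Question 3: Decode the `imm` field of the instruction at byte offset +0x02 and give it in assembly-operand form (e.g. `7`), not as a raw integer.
107

off 0x02: read eb 27 as little → 0x27eb
  top 5b → 0x4 → sbi [RI]
  [10:7] rd=15 = %r15
  [6:0] imm=107 = 107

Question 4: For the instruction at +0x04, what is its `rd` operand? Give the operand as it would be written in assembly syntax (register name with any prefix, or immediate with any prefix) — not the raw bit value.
%r6

@+04  little-endian(30 db) = 0xdb30
  top 5b → 0x1b → sum [RR]
  rd@[10:7]=0x6 ⇒ %r6
  rs@[6:3]=0x6 ⇒ %r6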